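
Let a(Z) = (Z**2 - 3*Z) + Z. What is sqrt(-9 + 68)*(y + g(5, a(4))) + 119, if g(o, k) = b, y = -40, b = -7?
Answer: 119 - 47*sqrt(59) ≈ -242.01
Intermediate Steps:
a(Z) = Z**2 - 2*Z
g(o, k) = -7
sqrt(-9 + 68)*(y + g(5, a(4))) + 119 = sqrt(-9 + 68)*(-40 - 7) + 119 = sqrt(59)*(-47) + 119 = -47*sqrt(59) + 119 = 119 - 47*sqrt(59)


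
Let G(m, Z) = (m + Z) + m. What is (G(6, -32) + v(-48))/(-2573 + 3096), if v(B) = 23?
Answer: 3/523 ≈ 0.0057361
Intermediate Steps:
G(m, Z) = Z + 2*m (G(m, Z) = (Z + m) + m = Z + 2*m)
(G(6, -32) + v(-48))/(-2573 + 3096) = ((-32 + 2*6) + 23)/(-2573 + 3096) = ((-32 + 12) + 23)/523 = (-20 + 23)*(1/523) = 3*(1/523) = 3/523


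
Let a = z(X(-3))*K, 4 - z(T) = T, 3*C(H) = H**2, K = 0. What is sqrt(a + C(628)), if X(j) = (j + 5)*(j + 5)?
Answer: 628*sqrt(3)/3 ≈ 362.58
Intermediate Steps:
X(j) = (5 + j)**2 (X(j) = (5 + j)*(5 + j) = (5 + j)**2)
C(H) = H**2/3
z(T) = 4 - T
a = 0 (a = (4 - (5 - 3)**2)*0 = (4 - 1*2**2)*0 = (4 - 1*4)*0 = (4 - 4)*0 = 0*0 = 0)
sqrt(a + C(628)) = sqrt(0 + (1/3)*628**2) = sqrt(0 + (1/3)*394384) = sqrt(0 + 394384/3) = sqrt(394384/3) = 628*sqrt(3)/3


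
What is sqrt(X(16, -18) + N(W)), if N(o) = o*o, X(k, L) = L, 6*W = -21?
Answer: I*sqrt(23)/2 ≈ 2.3979*I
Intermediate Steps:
W = -7/2 (W = (1/6)*(-21) = -7/2 ≈ -3.5000)
N(o) = o**2
sqrt(X(16, -18) + N(W)) = sqrt(-18 + (-7/2)**2) = sqrt(-18 + 49/4) = sqrt(-23/4) = I*sqrt(23)/2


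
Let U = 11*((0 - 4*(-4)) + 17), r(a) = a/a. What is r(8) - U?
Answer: -362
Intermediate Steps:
r(a) = 1
U = 363 (U = 11*((0 + 16) + 17) = 11*(16 + 17) = 11*33 = 363)
r(8) - U = 1 - 1*363 = 1 - 363 = -362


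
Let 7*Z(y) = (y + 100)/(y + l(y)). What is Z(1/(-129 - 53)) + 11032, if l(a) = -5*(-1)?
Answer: 70214815/6363 ≈ 11035.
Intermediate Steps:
l(a) = 5
Z(y) = (100 + y)/(7*(5 + y)) (Z(y) = ((y + 100)/(y + 5))/7 = ((100 + y)/(5 + y))/7 = (100 + y)/(7*(5 + y)))
Z(1/(-129 - 53)) + 11032 = (100 + 1/(-129 - 53))/(7*(5 + 1/(-129 - 53))) + 11032 = (100 + 1/(-182))/(7*(5 + 1/(-182))) + 11032 = (100 - 1/182)/(7*(5 - 1/182)) + 11032 = (1/7)*(18199/182)/(909/182) + 11032 = (1/7)*(182/909)*(18199/182) + 11032 = 18199/6363 + 11032 = 70214815/6363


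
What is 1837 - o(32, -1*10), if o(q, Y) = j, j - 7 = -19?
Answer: 1849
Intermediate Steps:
j = -12 (j = 7 - 19 = -12)
o(q, Y) = -12
1837 - o(32, -1*10) = 1837 - 1*(-12) = 1837 + 12 = 1849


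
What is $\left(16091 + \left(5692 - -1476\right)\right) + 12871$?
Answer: $36130$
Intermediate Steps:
$\left(16091 + \left(5692 - -1476\right)\right) + 12871 = \left(16091 + \left(5692 + 1476\right)\right) + 12871 = \left(16091 + 7168\right) + 12871 = 23259 + 12871 = 36130$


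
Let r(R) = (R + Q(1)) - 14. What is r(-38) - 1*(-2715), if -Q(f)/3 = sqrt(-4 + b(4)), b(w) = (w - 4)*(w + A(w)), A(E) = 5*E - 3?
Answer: 2663 - 6*I ≈ 2663.0 - 6.0*I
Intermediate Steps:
A(E) = -3 + 5*E
b(w) = (-4 + w)*(-3 + 6*w) (b(w) = (w - 4)*(w + (-3 + 5*w)) = (-4 + w)*(-3 + 6*w))
Q(f) = -6*I (Q(f) = -3*sqrt(-4 + (12 - 27*4 + 6*4**2)) = -3*sqrt(-4 + (12 - 108 + 6*16)) = -3*sqrt(-4 + (12 - 108 + 96)) = -3*sqrt(-4 + 0) = -6*I)
r(R) = -14 + R - 6*I (r(R) = (R - 6*I) - 14 = -14 + R - 6*I)
r(-38) - 1*(-2715) = (-14 - 38 - 6*I) - 1*(-2715) = (-52 - 6*I) + 2715 = 2663 - 6*I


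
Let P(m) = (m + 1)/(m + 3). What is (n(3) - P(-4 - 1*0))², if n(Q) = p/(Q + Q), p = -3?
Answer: 49/4 ≈ 12.250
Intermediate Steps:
P(m) = (1 + m)/(3 + m)
n(Q) = -3/(2*Q) (n(Q) = -3/(Q + Q) = -3/(2*Q))
(n(3) - P(-4 - 1*0))² = (-3/2/3 - (1 + (-4 - 1*0))/(3 + (-4 - 1*0)))² = (-3/2*⅓ - (1 + (-4 + 0))/(3 + (-4 + 0)))² = (-½ - (1 - 4)/(3 - 4))² = (-½ - (-3)/(-1))² = (-½ - (-1)*(-3))² = (-½ - 1*3)² = (-½ - 3)² = (-7/2)² = 49/4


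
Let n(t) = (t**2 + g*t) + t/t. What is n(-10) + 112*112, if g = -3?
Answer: 12675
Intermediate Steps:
n(t) = 1 + t**2 - 3*t (n(t) = (t**2 - 3*t) + t/t = (t**2 - 3*t) + 1 = 1 + t**2 - 3*t)
n(-10) + 112*112 = (1 + (-10)**2 - 3*(-10)) + 112*112 = (1 + 100 + 30) + 12544 = 131 + 12544 = 12675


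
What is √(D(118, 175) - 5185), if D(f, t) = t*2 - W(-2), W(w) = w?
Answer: 3*I*√537 ≈ 69.52*I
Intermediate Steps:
D(f, t) = 2 + 2*t (D(f, t) = t*2 - 1*(-2) = 2*t + 2 = 2 + 2*t)
√(D(118, 175) - 5185) = √((2 + 2*175) - 5185) = √((2 + 350) - 5185) = √(352 - 5185) = √(-4833) = 3*I*√537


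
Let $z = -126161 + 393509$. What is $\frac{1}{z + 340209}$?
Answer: $\frac{1}{607557} \approx 1.6459 \cdot 10^{-6}$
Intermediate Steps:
$z = 267348$
$\frac{1}{z + 340209} = \frac{1}{267348 + 340209} = \frac{1}{607557}$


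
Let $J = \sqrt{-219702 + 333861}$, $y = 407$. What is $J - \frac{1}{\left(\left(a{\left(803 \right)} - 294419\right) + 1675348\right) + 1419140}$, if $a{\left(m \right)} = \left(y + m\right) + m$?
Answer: $- \frac{1}{2802082} + \sqrt{114159} \approx 337.87$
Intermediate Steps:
$a{\left(m \right)} = 407 + 2 m$ ($a{\left(m \right)} = \left(407 + m\right) + m = 407 + 2 m$)
$J = \sqrt{114159} \approx 337.87$
$J - \frac{1}{\left(\left(a{\left(803 \right)} - 294419\right) + 1675348\right) + 1419140} = \sqrt{114159} - \frac{1}{\left(\left(\left(407 + 2 \cdot 803\right) - 294419\right) + 1675348\right) + 1419140} = \sqrt{114159} - \frac{1}{\left(\left(\left(407 + 1606\right) - 294419\right) + 1675348\right) + 1419140} = \sqrt{114159} - \frac{1}{\left(\left(2013 - 294419\right) + 1675348\right) + 1419140} = \sqrt{114159} - \frac{1}{\left(-292406 + 1675348\right) + 1419140} = \sqrt{114159} - \frac{1}{1382942 + 1419140} = \sqrt{114159} - \frac{1}{2802082} = - \frac{1}{2802082} + \sqrt{114159}$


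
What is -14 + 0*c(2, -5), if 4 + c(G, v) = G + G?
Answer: -14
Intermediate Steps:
c(G, v) = -4 + 2*G (c(G, v) = -4 + (G + G) = -4 + 2*G)
-14 + 0*c(2, -5) = -14 + 0*(-4 + 2*2) = -14 + 0*(-4 + 4) = -14 + 0*0 = -14 + 0 = -14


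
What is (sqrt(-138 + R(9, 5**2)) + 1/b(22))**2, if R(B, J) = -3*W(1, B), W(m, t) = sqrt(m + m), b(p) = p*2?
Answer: (1 + 44*I*sqrt(3)*sqrt(46 + sqrt(2)))**2/1936 ≈ -142.24 + 0.54212*I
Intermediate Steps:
b(p) = 2*p
W(m, t) = sqrt(2)*sqrt(m) (W(m, t) = sqrt(2*m) = sqrt(2)*sqrt(m))
R(B, J) = -3*sqrt(2) (R(B, J) = -3*sqrt(2)*sqrt(1) = -3*sqrt(2))
(sqrt(-138 + R(9, 5**2)) + 1/b(22))**2 = (sqrt(-138 - 3*sqrt(2)) + 1/(2*22))**2 = (sqrt(-138 - 3*sqrt(2)) + 1/44)**2 = (1/44 + sqrt(-138 - 3*sqrt(2)))**2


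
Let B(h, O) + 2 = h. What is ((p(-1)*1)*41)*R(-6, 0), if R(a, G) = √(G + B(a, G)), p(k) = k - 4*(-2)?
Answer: 574*I*√2 ≈ 811.76*I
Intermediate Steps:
B(h, O) = -2 + h
p(k) = 8 + k (p(k) = k + 8 = 8 + k)
R(a, G) = √(-2 + G + a) (R(a, G) = √(G + (-2 + a)) = √(-2 + G + a))
((p(-1)*1)*41)*R(-6, 0) = (((8 - 1)*1)*41)*√(-2 + 0 - 6) = ((7*1)*41)*√(-8) = (7*41)*(2*I*√2) = 287*(2*I*√2) = 574*I*√2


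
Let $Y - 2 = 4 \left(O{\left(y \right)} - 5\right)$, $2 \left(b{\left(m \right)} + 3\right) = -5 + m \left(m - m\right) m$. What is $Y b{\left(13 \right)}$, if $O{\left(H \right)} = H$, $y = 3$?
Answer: $33$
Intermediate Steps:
$b{\left(m \right)} = - \frac{11}{2}$ ($b{\left(m \right)} = -3 + \frac{-5 + m \left(m - m\right) m}{2} = -3 + \frac{-5 + m 0 m}{2} = -3 + \frac{-5 + 0 m}{2} = -3 + \frac{-5 + 0}{2} = -3 + \frac{1}{2} \left(-5\right) = -3 - \frac{5}{2} = - \frac{11}{2}$)
$Y = -6$ ($Y = 2 + 4 \left(3 - 5\right) = 2 + 4 \left(-2\right) = 2 - 8 = -6$)
$Y b{\left(13 \right)} = \left(-6\right) \left(- \frac{11}{2}\right) = 33$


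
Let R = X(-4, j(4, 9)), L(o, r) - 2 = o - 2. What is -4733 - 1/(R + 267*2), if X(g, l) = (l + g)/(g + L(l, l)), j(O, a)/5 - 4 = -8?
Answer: -2532156/535 ≈ -4733.0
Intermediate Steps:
L(o, r) = o (L(o, r) = 2 + (o - 2) = 2 + (-2 + o) = o)
j(O, a) = -20 (j(O, a) = 20 + 5*(-8) = 20 - 40 = -20)
X(g, l) = 1 (X(g, l) = (l + g)/(g + l) = (g + l)/(g + l) = 1)
R = 1
-4733 - 1/(R + 267*2) = -4733 - 1/(1 + 267*2) = -4733 - 1/(1 + 534) = -4733 - 1/535 = -2532156/535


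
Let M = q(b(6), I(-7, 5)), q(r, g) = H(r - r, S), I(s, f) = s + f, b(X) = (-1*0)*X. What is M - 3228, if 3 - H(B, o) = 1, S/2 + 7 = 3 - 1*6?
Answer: -3226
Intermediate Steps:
S = -20 (S = -14 + 2*(3 - 1*6) = -14 + 2*(3 - 6) = -14 + 2*(-3) = -14 - 6 = -20)
H(B, o) = 2 (H(B, o) = 3 - 1*1 = 3 - 1 = 2)
b(X) = 0 (b(X) = 0*X = 0)
I(s, f) = f + s
q(r, g) = 2
M = 2
M - 3228 = 2 - 3228 = -3226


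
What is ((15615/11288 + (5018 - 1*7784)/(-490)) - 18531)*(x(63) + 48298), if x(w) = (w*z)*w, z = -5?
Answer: -1457623158055593/2765560 ≈ -5.2706e+8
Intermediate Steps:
x(w) = -5*w² (x(w) = (w*(-5))*w = (-5*w)*w = -5*w²)
((15615/11288 + (5018 - 1*7784)/(-490)) - 18531)*(x(63) + 48298) = ((15615/11288 + (5018 - 1*7784)/(-490)) - 18531)*(-5*63² + 48298) = ((15615*(1/11288) + (5018 - 7784)*(-1/490)) - 18531)*(-5*3969 + 48298) = ((15615/11288 - 2766*(-1/490)) - 18531)*(-19845 + 48298) = ((15615/11288 + 1383/245) - 18531)*28453 = (19436979/2765560 - 18531)*28453 = -51229155381/2765560*28453 = -1457623158055593/2765560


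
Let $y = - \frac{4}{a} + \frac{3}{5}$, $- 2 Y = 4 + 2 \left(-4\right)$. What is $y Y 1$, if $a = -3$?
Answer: $\frac{58}{15} \approx 3.8667$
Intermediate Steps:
$Y = 2$ ($Y = - \frac{4 + 2 \left(-4\right)}{2} = - \frac{4 - 8}{2} = \left(- \frac{1}{2}\right) \left(-4\right) = 2$)
$y = \frac{29}{15}$ ($y = - \frac{4}{-3} + \frac{3}{5} = \left(-4\right) \left(- \frac{1}{3}\right) + 3 \cdot \frac{1}{5} = \frac{4}{3} + \frac{3}{5} = \frac{29}{15} \approx 1.9333$)
$y Y 1 = \frac{29}{15} \cdot 2 \cdot 1 = \frac{58}{15} \cdot 1 = \frac{58}{15}$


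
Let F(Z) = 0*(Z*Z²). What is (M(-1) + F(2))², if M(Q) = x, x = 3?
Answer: 9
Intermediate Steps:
F(Z) = 0 (F(Z) = 0*Z³ = 0)
M(Q) = 3
(M(-1) + F(2))² = (3 + 0)² = 3² = 9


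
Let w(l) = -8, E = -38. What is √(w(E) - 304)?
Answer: 2*I*√78 ≈ 17.664*I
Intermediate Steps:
√(w(E) - 304) = √(-8 - 304) = √(-312) = 2*I*√78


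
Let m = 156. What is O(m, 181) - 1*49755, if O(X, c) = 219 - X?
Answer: -49692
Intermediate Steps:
O(m, 181) - 1*49755 = (219 - 1*156) - 1*49755 = (219 - 156) - 49755 = 63 - 49755 = -49692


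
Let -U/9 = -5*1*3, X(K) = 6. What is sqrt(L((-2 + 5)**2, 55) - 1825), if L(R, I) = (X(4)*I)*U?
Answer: 5*sqrt(1709) ≈ 206.70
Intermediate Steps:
U = 135 (U = -9*(-5*1)*3 = -(-45)*3 = -9*(-15) = 135)
L(R, I) = 810*I (L(R, I) = (6*I)*135 = 810*I)
sqrt(L((-2 + 5)**2, 55) - 1825) = sqrt(810*55 - 1825) = sqrt(44550 - 1825) = sqrt(42725) = 5*sqrt(1709)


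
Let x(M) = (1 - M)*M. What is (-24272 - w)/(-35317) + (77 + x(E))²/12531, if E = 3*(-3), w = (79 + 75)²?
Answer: 607306201/442557327 ≈ 1.3723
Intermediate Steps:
w = 23716 (w = 154² = 23716)
E = -9
x(M) = M*(1 - M)
(-24272 - w)/(-35317) + (77 + x(E))²/12531 = (-24272 - 1*23716)/(-35317) + (77 - 9*(1 - 1*(-9)))²/12531 = (-24272 - 23716)*(-1/35317) + (77 - 9*(1 + 9))²*(1/12531) = -47988*(-1/35317) + (77 - 9*10)²*(1/12531) = 47988/35317 + (77 - 90)²*(1/12531) = 47988/35317 + (-13)²*(1/12531) = 47988/35317 + 169*(1/12531) = 47988/35317 + 169/12531 = 607306201/442557327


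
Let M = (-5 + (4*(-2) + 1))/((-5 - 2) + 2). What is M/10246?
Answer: 6/25615 ≈ 0.00023424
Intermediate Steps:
M = 12/5 (M = (-5 + (-8 + 1))/(-7 + 2) = (-5 - 7)/(-5) = -12*(-⅕) = 12/5 ≈ 2.4000)
M/10246 = (12/5)/10246 = (12/5)*(1/10246) = 6/25615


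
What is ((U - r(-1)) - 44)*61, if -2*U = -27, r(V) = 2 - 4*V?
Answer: -4453/2 ≈ -2226.5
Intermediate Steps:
U = 27/2 (U = -1/2*(-27) = 27/2 ≈ 13.500)
((U - r(-1)) - 44)*61 = ((27/2 - (2 - 4*(-1))) - 44)*61 = ((27/2 - (2 + 4)) - 44)*61 = ((27/2 - 1*6) - 44)*61 = ((27/2 - 6) - 44)*61 = (15/2 - 44)*61 = -73/2*61 = -4453/2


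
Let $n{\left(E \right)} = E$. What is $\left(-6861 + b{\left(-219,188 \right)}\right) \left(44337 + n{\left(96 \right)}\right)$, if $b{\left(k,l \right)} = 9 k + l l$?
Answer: $1178007696$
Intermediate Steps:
$b{\left(k,l \right)} = l^{2} + 9 k$ ($b{\left(k,l \right)} = 9 k + l^{2} = l^{2} + 9 k$)
$\left(-6861 + b{\left(-219,188 \right)}\right) \left(44337 + n{\left(96 \right)}\right) = \left(-6861 + \left(188^{2} + 9 \left(-219\right)\right)\right) \left(44337 + 96\right) = \left(-6861 + \left(35344 - 1971\right)\right) 44433 = \left(-6861 + 33373\right) 44433 = 26512 \cdot 44433 = 1178007696$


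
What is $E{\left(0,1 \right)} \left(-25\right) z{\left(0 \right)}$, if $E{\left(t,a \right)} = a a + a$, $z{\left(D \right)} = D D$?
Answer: $0$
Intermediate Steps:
$z{\left(D \right)} = D^{2}$
$E{\left(t,a \right)} = a + a^{2}$ ($E{\left(t,a \right)} = a^{2} + a = a + a^{2}$)
$E{\left(0,1 \right)} \left(-25\right) z{\left(0 \right)} = 1 \left(1 + 1\right) \left(-25\right) 0^{2} = 1 \cdot 2 \left(-25\right) 0 = 2 \left(-25\right) 0 = \left(-50\right) 0 = 0$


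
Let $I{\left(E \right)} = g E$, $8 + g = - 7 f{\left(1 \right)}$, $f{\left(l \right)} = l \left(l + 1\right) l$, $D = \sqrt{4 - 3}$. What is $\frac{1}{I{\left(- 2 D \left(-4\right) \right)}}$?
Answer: $- \frac{1}{176} \approx -0.0056818$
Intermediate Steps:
$D = 1$ ($D = \sqrt{1} = 1$)
$f{\left(l \right)} = l^{2} \left(1 + l\right)$ ($f{\left(l \right)} = l \left(1 + l\right) l = l^{2} \left(1 + l\right)$)
$g = -22$ ($g = -8 - 7 \cdot 1^{2} \left(1 + 1\right) = -8 - 7 \cdot 1 \cdot 2 = -8 - 14 = -22$)
$I{\left(E \right)} = - 22 E$
$\frac{1}{I{\left(- 2 D \left(-4\right) \right)}} = \frac{1}{\left(-22\right) \left(-2\right) 1 \left(-4\right)} = \frac{1}{\left(-22\right) \left(\left(-2\right) \left(-4\right)\right)} = \frac{1}{\left(-22\right) 8} = \frac{1}{-176} = - \frac{1}{176}$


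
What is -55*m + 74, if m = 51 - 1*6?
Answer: -2401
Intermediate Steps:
m = 45 (m = 51 - 6 = 45)
-55*m + 74 = -55*45 + 74 = -2475 + 74 = -2401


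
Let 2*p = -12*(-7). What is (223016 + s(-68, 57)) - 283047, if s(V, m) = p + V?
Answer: -60057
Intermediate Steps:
p = 42 (p = (-12*(-7))/2 = (1/2)*84 = 42)
s(V, m) = 42 + V
(223016 + s(-68, 57)) - 283047 = (223016 + (42 - 68)) - 283047 = (223016 - 26) - 283047 = 222990 - 283047 = -60057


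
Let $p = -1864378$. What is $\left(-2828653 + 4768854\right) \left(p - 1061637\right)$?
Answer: $-5677057229015$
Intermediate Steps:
$\left(-2828653 + 4768854\right) \left(p - 1061637\right) = \left(-2828653 + 4768854\right) \left(-1864378 - 1061637\right) = 1940201 \left(-2926015\right) = -5677057229015$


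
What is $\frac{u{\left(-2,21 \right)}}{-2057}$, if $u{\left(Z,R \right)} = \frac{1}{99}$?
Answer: $- \frac{1}{203643} \approx -4.9106 \cdot 10^{-6}$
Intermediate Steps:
$u{\left(Z,R \right)} = \frac{1}{99}$
$\frac{u{\left(-2,21 \right)}}{-2057} = \frac{1}{99 \left(-2057\right)} = \frac{1}{99} \left(- \frac{1}{2057}\right) = - \frac{1}{203643}$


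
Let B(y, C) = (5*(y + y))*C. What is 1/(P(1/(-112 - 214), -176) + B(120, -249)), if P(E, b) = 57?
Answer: -1/298743 ≈ -3.3474e-6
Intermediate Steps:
B(y, C) = 10*C*y (B(y, C) = (5*(2*y))*C = (10*y)*C = 10*C*y)
1/(P(1/(-112 - 214), -176) + B(120, -249)) = 1/(57 + 10*(-249)*120) = 1/(57 - 298800) = 1/(-298743) = -1/298743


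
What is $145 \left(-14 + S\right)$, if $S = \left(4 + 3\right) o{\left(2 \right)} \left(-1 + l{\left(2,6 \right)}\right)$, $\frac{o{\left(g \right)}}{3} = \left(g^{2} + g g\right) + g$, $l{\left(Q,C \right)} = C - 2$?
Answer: $89320$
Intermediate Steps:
$l{\left(Q,C \right)} = -2 + C$
$o{\left(g \right)} = 3 g + 6 g^{2}$ ($o{\left(g \right)} = 3 \left(\left(g^{2} + g g\right) + g\right) = 3 \left(\left(g^{2} + g^{2}\right) + g\right) = 3 \left(2 g^{2} + g\right) = 3 \left(g + 2 g^{2}\right) = 3 g + 6 g^{2}$)
$S = 630$ ($S = \left(4 + 3\right) 3 \cdot 2 \left(1 + 2 \cdot 2\right) \left(-1 + \left(-2 + 6\right)\right) = 7 \cdot 3 \cdot 2 \left(1 + 4\right) \left(-1 + 4\right) = 7 \cdot 3 \cdot 2 \cdot 5 \cdot 3 = 7 \cdot 30 \cdot 3 = 7 \cdot 90 = 630$)
$145 \left(-14 + S\right) = 145 \left(-14 + 630\right) = 145 \cdot 616 = 89320$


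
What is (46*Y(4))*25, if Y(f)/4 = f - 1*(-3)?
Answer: 32200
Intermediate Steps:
Y(f) = 12 + 4*f (Y(f) = 4*(f - 1*(-3)) = 4*(f + 3) = 4*(3 + f) = 12 + 4*f)
(46*Y(4))*25 = (46*(12 + 4*4))*25 = (46*(12 + 16))*25 = (46*28)*25 = 1288*25 = 32200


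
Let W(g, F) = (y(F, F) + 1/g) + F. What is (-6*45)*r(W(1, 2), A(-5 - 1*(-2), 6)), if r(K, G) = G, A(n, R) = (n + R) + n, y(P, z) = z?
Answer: 0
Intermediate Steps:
A(n, R) = R + 2*n (A(n, R) = (R + n) + n = R + 2*n)
W(g, F) = 1/g + 2*F (W(g, F) = (F + 1/g) + F = 1/g + 2*F)
(-6*45)*r(W(1, 2), A(-5 - 1*(-2), 6)) = (-6*45)*(6 + 2*(-5 - 1*(-2))) = -270*(6 + 2*(-5 + 2)) = -270*(6 + 2*(-3)) = -270*(6 - 6) = -270*0 = 0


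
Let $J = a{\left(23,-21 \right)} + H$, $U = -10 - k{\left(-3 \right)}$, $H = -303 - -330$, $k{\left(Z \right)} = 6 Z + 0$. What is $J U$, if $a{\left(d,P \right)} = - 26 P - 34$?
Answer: $4312$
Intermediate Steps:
$a{\left(d,P \right)} = -34 - 26 P$
$k{\left(Z \right)} = 6 Z$
$H = 27$ ($H = -303 + 330 = 27$)
$U = 8$ ($U = -10 - 6 \left(-3\right) = -10 - -18 = -10 + 18 = 8$)
$J = 539$ ($J = \left(-34 - -546\right) + 27 = \left(-34 + 546\right) + 27 = 512 + 27 = 539$)
$J U = 539 \cdot 8 = 4312$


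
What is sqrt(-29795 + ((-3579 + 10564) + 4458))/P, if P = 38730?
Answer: 2*I*sqrt(1147)/19365 ≈ 0.0034978*I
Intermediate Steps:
sqrt(-29795 + ((-3579 + 10564) + 4458))/P = sqrt(-29795 + ((-3579 + 10564) + 4458))/38730 = sqrt(-29795 + (6985 + 4458))*(1/38730) = sqrt(-29795 + 11443)*(1/38730) = sqrt(-18352)*(1/38730) = (4*I*sqrt(1147))*(1/38730) = 2*I*sqrt(1147)/19365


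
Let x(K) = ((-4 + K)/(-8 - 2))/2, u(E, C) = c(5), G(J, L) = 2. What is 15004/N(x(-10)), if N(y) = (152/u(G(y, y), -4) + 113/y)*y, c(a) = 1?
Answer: 75020/1097 ≈ 68.386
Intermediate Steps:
u(E, C) = 1
x(K) = ⅕ - K/20 (x(K) = ((-4 + K)/(-10))*(½) = ((-4 + K)*(-⅒))*(½) = (⅖ - K/10)*(½) = ⅕ - K/20)
N(y) = y*(152 + 113/y) (N(y) = (152/1 + 113/y)*y = (152*1 + 113/y)*y = (152 + 113/y)*y = y*(152 + 113/y))
15004/N(x(-10)) = 15004/(113 + 152*(⅕ - 1/20*(-10))) = 15004/(113 + 152*(⅕ + ½)) = 15004/(113 + 152*(7/10)) = 15004/(113 + 532/5) = 15004/(1097/5) = 15004*(5/1097) = 75020/1097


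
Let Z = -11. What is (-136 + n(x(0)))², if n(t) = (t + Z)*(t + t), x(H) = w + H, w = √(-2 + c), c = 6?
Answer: 29584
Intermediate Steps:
w = 2 (w = √(-2 + 6) = √4 = 2)
x(H) = 2 + H
n(t) = 2*t*(-11 + t) (n(t) = (t - 11)*(t + t) = (-11 + t)*(2*t) = 2*t*(-11 + t))
(-136 + n(x(0)))² = (-136 + 2*(2 + 0)*(-11 + (2 + 0)))² = (-136 + 2*2*(-11 + 2))² = (-136 + 2*2*(-9))² = (-136 - 36)² = (-172)² = 29584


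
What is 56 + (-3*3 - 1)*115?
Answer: -1094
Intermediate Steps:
56 + (-3*3 - 1)*115 = 56 + (-9 - 1)*115 = 56 - 10*115 = 56 - 1150 = -1094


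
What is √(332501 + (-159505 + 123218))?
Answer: √296214 ≈ 544.26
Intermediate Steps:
√(332501 + (-159505 + 123218)) = √(332501 - 36287) = √296214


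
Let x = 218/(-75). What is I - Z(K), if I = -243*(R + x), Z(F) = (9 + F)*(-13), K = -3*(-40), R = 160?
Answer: -912417/25 ≈ -36497.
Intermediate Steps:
x = -218/75 (x = 218*(-1/75) = -218/75 ≈ -2.9067)
K = 120
Z(F) = -117 - 13*F
I = -954342/25 (I = -243*(160 - 218/75) = -243*11782/75 = -954342/25 ≈ -38174.)
I - Z(K) = -954342/25 - (-117 - 13*120) = -954342/25 - (-117 - 1560) = -954342/25 - 1*(-1677) = -954342/25 + 1677 = -912417/25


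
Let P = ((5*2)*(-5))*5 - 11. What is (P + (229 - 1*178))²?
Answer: 44100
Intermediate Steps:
P = -261 (P = (10*(-5))*5 - 11 = -50*5 - 11 = -250 - 11 = -261)
(P + (229 - 1*178))² = (-261 + (229 - 1*178))² = (-261 + (229 - 178))² = (-261 + 51)² = (-210)² = 44100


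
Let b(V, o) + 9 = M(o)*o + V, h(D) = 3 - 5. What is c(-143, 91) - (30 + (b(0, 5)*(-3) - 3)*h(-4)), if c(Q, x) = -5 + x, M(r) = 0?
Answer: 104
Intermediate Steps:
h(D) = -2
b(V, o) = -9 + V (b(V, o) = -9 + (0*o + V) = -9 + (0 + V) = -9 + V)
c(-143, 91) - (30 + (b(0, 5)*(-3) - 3)*h(-4)) = (-5 + 91) - (30 + ((-9 + 0)*(-3) - 3)*(-2)) = 86 - (30 + (-9*(-3) - 3)*(-2)) = 86 - (30 + (27 - 3)*(-2)) = 86 - (30 + 24*(-2)) = 86 - (30 - 48) = 86 - 1*(-18) = 86 + 18 = 104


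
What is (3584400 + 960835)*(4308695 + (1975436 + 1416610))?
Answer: 35001677519135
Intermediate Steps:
(3584400 + 960835)*(4308695 + (1975436 + 1416610)) = 4545235*(4308695 + 3392046) = 4545235*7700741 = 35001677519135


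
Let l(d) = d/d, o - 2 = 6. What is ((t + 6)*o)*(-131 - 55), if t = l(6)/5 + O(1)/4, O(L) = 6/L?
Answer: -57288/5 ≈ -11458.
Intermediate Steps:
o = 8 (o = 2 + 6 = 8)
l(d) = 1
t = 17/10 (t = 1/5 + (6/1)/4 = 1*(⅕) + (6*1)*(¼) = ⅕ + 6*(¼) = ⅕ + 3/2 = 17/10 ≈ 1.7000)
((t + 6)*o)*(-131 - 55) = ((17/10 + 6)*8)*(-131 - 55) = ((77/10)*8)*(-186) = (308/5)*(-186) = -57288/5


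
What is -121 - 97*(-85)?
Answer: 8124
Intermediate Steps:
-121 - 97*(-85) = -121 + 8245 = 8124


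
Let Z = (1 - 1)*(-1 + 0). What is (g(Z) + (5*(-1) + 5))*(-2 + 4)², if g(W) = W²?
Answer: 0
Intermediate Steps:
Z = 0 (Z = 0*(-1) = 0)
(g(Z) + (5*(-1) + 5))*(-2 + 4)² = (0² + (5*(-1) + 5))*(-2 + 4)² = (0 + (-5 + 5))*2² = (0 + 0)*4 = 0*4 = 0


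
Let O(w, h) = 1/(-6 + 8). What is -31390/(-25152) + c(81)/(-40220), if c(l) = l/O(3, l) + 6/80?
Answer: 393259153/316129200 ≈ 1.2440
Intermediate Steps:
O(w, h) = ½ (O(w, h) = 1/2 = ½)
c(l) = 3/40 + 2*l (c(l) = l/(½) + 6/80 = l*2 + 6*(1/80) = 2*l + 3/40 = 3/40 + 2*l)
-31390/(-25152) + c(81)/(-40220) = -31390/(-25152) + (3/40 + 2*81)/(-40220) = -31390*(-1/25152) + (3/40 + 162)*(-1/40220) = 15695/12576 + (6483/40)*(-1/40220) = 15695/12576 - 6483/1608800 = 393259153/316129200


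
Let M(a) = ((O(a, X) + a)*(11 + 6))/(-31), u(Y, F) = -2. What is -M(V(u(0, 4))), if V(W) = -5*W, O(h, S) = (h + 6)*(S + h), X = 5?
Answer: 4250/31 ≈ 137.10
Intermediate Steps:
O(h, S) = (6 + h)*(S + h)
M(a) = -510/31 - 204*a/31 - 17*a²/31 (M(a) = (((a² + 6*5 + 6*a + 5*a) + a)*(11 + 6))/(-31) = (((a² + 30 + 6*a + 5*a) + a)*17)*(-1/31) = (((30 + a² + 11*a) + a)*17)*(-1/31) = ((30 + a² + 12*a)*17)*(-1/31) = (510 + 17*a² + 204*a)*(-1/31) = -510/31 - 204*a/31 - 17*a²/31)
-M(V(u(0, 4))) = -(-510/31 - (-1020)*(-2)/31 - 17*(-5*(-2))²/31) = -(-510/31 - 204/31*10 - 17/31*10²) = -(-510/31 - 2040/31 - 17/31*100) = -(-510/31 - 2040/31 - 1700/31) = -1*(-4250/31) = 4250/31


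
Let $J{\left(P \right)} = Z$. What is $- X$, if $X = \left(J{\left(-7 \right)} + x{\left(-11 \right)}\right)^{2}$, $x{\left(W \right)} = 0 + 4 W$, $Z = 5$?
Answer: $-1521$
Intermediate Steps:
$J{\left(P \right)} = 5$
$x{\left(W \right)} = 4 W$
$X = 1521$ ($X = \left(5 + 4 \left(-11\right)\right)^{2} = \left(5 - 44\right)^{2} = \left(-39\right)^{2} = 1521$)
$- X = \left(-1\right) 1521 = -1521$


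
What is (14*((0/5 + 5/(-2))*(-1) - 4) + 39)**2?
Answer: 324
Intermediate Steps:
(14*((0/5 + 5/(-2))*(-1) - 4) + 39)**2 = (14*((0*(1/5) + 5*(-1/2))*(-1) - 4) + 39)**2 = (14*((0 - 5/2)*(-1) - 4) + 39)**2 = (14*(-5/2*(-1) - 4) + 39)**2 = (14*(5/2 - 4) + 39)**2 = (14*(-3/2) + 39)**2 = (-21 + 39)**2 = 18**2 = 324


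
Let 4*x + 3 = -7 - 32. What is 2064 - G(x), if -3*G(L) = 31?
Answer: 6223/3 ≈ 2074.3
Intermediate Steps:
x = -21/2 (x = -3/4 + (-7 - 32)/4 = -3/4 + (1/4)*(-39) = -3/4 - 39/4 = -21/2 ≈ -10.500)
G(L) = -31/3 (G(L) = -1/3*31 = -31/3)
2064 - G(x) = 2064 - 1*(-31/3) = 2064 + 31/3 = 6223/3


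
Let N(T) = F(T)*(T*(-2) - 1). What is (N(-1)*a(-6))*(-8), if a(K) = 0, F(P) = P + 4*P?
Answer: 0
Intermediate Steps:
F(P) = 5*P
N(T) = 5*T*(-1 - 2*T) (N(T) = (5*T)*(T*(-2) - 1) = (5*T)*(-2*T - 1) = (5*T)*(-1 - 2*T) = 5*T*(-1 - 2*T))
(N(-1)*a(-6))*(-8) = (-5*(-1)*(1 + 2*(-1))*0)*(-8) = (-5*(-1)*(1 - 2)*0)*(-8) = (-5*(-1)*(-1)*0)*(-8) = -5*0*(-8) = 0*(-8) = 0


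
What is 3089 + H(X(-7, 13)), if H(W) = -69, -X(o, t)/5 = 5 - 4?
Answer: 3020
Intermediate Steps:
X(o, t) = -5 (X(o, t) = -5*(5 - 4) = -5*1 = -5)
3089 + H(X(-7, 13)) = 3089 - 69 = 3020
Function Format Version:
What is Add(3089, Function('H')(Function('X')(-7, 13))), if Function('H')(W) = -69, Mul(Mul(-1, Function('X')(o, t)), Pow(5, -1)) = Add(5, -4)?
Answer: 3020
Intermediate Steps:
Function('X')(o, t) = -5 (Function('X')(o, t) = Mul(-5, Add(5, -4)) = Mul(-5, 1) = -5)
Add(3089, Function('H')(Function('X')(-7, 13))) = Add(3089, -69) = 3020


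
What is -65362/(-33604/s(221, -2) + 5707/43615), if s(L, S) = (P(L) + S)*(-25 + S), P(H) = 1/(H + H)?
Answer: 5228081207910/49821241441 ≈ 104.94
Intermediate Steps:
P(H) = 1/(2*H)
s(L, S) = (-25 + S)*(S + 1/(2*L)) (s(L, S) = (1/(2*L) + S)*(-25 + S) = (S + 1/(2*L))*(-25 + S) = (-25 + S)*(S + 1/(2*L)))
-65362/(-33604/s(221, -2) + 5707/43615) = -65362/(-33604*442/(-25 - 2 + 2*221*(-2)*(-25 - 2)) + 5707/43615) = -65362/(-33604*442/(-25 - 2 + 2*221*(-2)*(-27)) + 5707*(1/43615)) = -65362/(-33604*442/(-25 - 2 + 23868) + 439/3355) = -65362/(-33604/((1/2)*(1/221)*23841) + 439/3355) = -65362/(-33604/23841/442 + 439/3355) = -65362/(-33604*442/23841 + 439/3355) = -65362/(-14852968/23841 + 439/3355) = -65362/(-49821241441/79986555) = -65362*(-79986555/49821241441) = 5228081207910/49821241441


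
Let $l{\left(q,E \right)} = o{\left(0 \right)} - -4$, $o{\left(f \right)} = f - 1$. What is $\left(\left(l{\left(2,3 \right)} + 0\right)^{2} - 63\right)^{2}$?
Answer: $2916$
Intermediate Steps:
$o{\left(f \right)} = -1 + f$ ($o{\left(f \right)} = f - 1 = -1 + f$)
$l{\left(q,E \right)} = 3$ ($l{\left(q,E \right)} = \left(-1 + 0\right) - -4 = -1 + 4 = 3$)
$\left(\left(l{\left(2,3 \right)} + 0\right)^{2} - 63\right)^{2} = \left(\left(3 + 0\right)^{2} - 63\right)^{2} = \left(3^{2} - 63\right)^{2} = \left(9 - 63\right)^{2} = \left(-54\right)^{2} = 2916$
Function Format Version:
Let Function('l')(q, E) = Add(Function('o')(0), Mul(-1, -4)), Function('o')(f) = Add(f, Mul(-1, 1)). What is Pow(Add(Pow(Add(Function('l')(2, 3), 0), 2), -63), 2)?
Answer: 2916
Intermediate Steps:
Function('o')(f) = Add(-1, f) (Function('o')(f) = Add(f, -1) = Add(-1, f))
Function('l')(q, E) = 3 (Function('l')(q, E) = Add(Add(-1, 0), Mul(-1, -4)) = Add(-1, 4) = 3)
Pow(Add(Pow(Add(Function('l')(2, 3), 0), 2), -63), 2) = Pow(Add(Pow(Add(3, 0), 2), -63), 2) = Pow(Add(Pow(3, 2), -63), 2) = Pow(Add(9, -63), 2) = Pow(-54, 2) = 2916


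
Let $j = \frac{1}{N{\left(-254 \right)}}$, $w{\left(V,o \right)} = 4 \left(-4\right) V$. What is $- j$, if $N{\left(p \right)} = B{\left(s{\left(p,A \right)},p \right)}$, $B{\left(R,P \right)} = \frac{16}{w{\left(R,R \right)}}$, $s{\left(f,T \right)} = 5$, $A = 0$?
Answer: $5$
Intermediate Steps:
$w{\left(V,o \right)} = - 16 V$
$B{\left(R,P \right)} = - \frac{1}{R}$ ($B{\left(R,P \right)} = \frac{16}{\left(-16\right) R} = 16 \left(- \frac{1}{16 R}\right) = - \frac{1}{R}$)
$N{\left(p \right)} = - \frac{1}{5}$
$j = -5$ ($j = \frac{1}{- \frac{1}{5}} = -5$)
$- j = \left(-1\right) \left(-5\right) = 5$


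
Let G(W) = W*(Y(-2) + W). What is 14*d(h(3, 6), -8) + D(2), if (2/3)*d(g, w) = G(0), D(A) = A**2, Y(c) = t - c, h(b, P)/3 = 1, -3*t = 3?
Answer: 4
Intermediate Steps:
t = -1 (t = -1/3*3 = -1)
h(b, P) = 3 (h(b, P) = 3*1 = 3)
Y(c) = -1 - c
G(W) = W*(1 + W) (G(W) = W*((-1 - 1*(-2)) + W) = W*((-1 + 2) + W) = W*(1 + W))
d(g, w) = 0 (d(g, w) = 3*(0*(1 + 0))/2 = 3*(0*1)/2 = (3/2)*0 = 0)
14*d(h(3, 6), -8) + D(2) = 14*0 + 2**2 = 0 + 4 = 4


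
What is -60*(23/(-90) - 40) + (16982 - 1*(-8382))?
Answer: 83338/3 ≈ 27779.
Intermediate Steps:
-60*(23/(-90) - 40) + (16982 - 1*(-8382)) = -60*(23*(-1/90) - 40) + (16982 + 8382) = -60*(-23/90 - 40) + 25364 = -60*(-3623/90) + 25364 = 7246/3 + 25364 = 83338/3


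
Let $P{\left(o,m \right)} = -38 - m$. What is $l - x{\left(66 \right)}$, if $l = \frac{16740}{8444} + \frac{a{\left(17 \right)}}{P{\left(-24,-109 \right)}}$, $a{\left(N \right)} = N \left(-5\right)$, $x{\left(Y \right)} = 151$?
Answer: $- \frac{22514331}{149881} \approx -150.21$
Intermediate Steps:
$a{\left(N \right)} = - 5 N$
$l = \frac{117700}{149881}$ ($l = \frac{16740}{8444} + \frac{\left(-5\right) 17}{-38 - -109} = 16740 \cdot \frac{1}{8444} - \frac{85}{-38 + 109} = \frac{4185}{2111} - \frac{85}{71} = \frac{117700}{149881} \approx 0.78529$)
$l - x{\left(66 \right)} = \frac{117700}{149881} - 151 = - \frac{22514331}{149881}$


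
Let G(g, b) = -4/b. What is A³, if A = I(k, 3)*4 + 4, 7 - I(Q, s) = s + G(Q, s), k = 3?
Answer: 438976/27 ≈ 16258.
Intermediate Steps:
I(Q, s) = 7 - s + 4/s (I(Q, s) = 7 - (s - 4/s) = 7 + (-s + 4/s) = 7 - s + 4/s)
A = 76/3 (A = (7 - 1*3 + 4/3)*4 + 4 = (7 - 3 + 4*(⅓))*4 + 4 = (7 - 3 + 4/3)*4 + 4 = (16/3)*4 + 4 = 64/3 + 4 = 76/3 ≈ 25.333)
A³ = (76/3)³ = 438976/27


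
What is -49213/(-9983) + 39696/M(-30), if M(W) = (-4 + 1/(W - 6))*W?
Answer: 2413390433/7237675 ≈ 333.45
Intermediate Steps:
M(W) = W*(-4 + 1/(-6 + W)) (M(W) = (-4 + 1/(-6 + W))*W = W*(-4 + 1/(-6 + W)))
-49213/(-9983) + 39696/M(-30) = -49213/(-9983) + 39696/((-30*(25 - 4*(-30))/(-6 - 30))) = -49213*(-1/9983) + 39696/((-30*(25 + 120)/(-36))) = 49213/9983 + 39696/((-30*(-1/36)*145)) = 49213/9983 + 39696/(725/6) = 49213/9983 + 39696*(6/725) = 49213/9983 + 238176/725 = 2413390433/7237675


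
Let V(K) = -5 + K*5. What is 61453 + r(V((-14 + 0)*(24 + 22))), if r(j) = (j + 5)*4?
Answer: 48573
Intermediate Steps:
V(K) = -5 + 5*K
r(j) = 20 + 4*j (r(j) = (5 + j)*4 = 20 + 4*j)
61453 + r(V((-14 + 0)*(24 + 22))) = 61453 + (20 + 4*(-5 + 5*((-14 + 0)*(24 + 22)))) = 61453 + (20 + 4*(-5 + 5*(-14*46))) = 61453 + (20 + 4*(-5 + 5*(-644))) = 61453 + (20 + 4*(-5 - 3220)) = 61453 + (20 + 4*(-3225)) = 61453 + (20 - 12900) = 61453 - 12880 = 48573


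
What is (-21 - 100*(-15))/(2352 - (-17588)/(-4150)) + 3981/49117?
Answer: 170130252711/239278671902 ≈ 0.71101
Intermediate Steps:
(-21 - 100*(-15))/(2352 - (-17588)/(-4150)) + 3981/49117 = (-21 - 20*(-75))/(2352 - (-17588)*(-1)/4150) + 3981*(1/49117) = (-21 + 1500)/(2352 - 1*8794/2075) + 3981/49117 = 1479/(2352 - 8794/2075) + 3981/49117 = 1479/(4871606/2075) + 3981/49117 = 1479*(2075/4871606) + 3981/49117 = 3068925/4871606 + 3981/49117 = 170130252711/239278671902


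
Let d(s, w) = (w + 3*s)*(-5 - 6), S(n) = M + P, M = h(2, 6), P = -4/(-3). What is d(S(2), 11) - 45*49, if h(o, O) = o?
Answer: -2436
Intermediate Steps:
P = 4/3 (P = -4*(-⅓) = 4/3 ≈ 1.3333)
M = 2
S(n) = 10/3 (S(n) = 2 + 4/3 = 10/3)
d(s, w) = -33*s - 11*w (d(s, w) = (w + 3*s)*(-11) = -33*s - 11*w)
d(S(2), 11) - 45*49 = (-33*10/3 - 11*11) - 45*49 = (-110 - 121) - 2205 = -231 - 2205 = -2436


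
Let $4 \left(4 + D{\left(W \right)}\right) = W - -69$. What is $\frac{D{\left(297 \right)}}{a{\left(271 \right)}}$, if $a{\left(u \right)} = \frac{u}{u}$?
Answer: $\frac{175}{2} \approx 87.5$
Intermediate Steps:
$a{\left(u \right)} = 1$
$D{\left(W \right)} = \frac{53}{4} + \frac{W}{4}$ ($D{\left(W \right)} = -4 + \frac{W - -69}{4} = -4 + \frac{W + 69}{4} = -4 + \frac{69 + W}{4} = -4 + \left(\frac{69}{4} + \frac{W}{4}\right) = \frac{53}{4} + \frac{W}{4}$)
$\frac{D{\left(297 \right)}}{a{\left(271 \right)}} = \frac{\frac{53}{4} + \frac{1}{4} \cdot 297}{1} = \left(\frac{53}{4} + \frac{297}{4}\right) 1 = \frac{175}{2} \cdot 1 = \frac{175}{2}$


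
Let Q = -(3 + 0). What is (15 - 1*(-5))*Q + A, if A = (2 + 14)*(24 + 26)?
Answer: 740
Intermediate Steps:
A = 800 (A = 16*50 = 800)
Q = -3 (Q = -1*3 = -3)
(15 - 1*(-5))*Q + A = (15 - 1*(-5))*(-3) + 800 = (15 + 5)*(-3) + 800 = 20*(-3) + 800 = -60 + 800 = 740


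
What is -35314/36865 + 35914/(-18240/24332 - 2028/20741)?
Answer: -11931836810565929/281530853190 ≈ -42382.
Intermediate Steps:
-35314/36865 + 35914/(-18240/24332 - 2028/20741) = -35314*1/36865 + 35914/(-18240*1/24332 - 2028*1/20741) = -35314/36865 + 35914/(-4560/6083 - 2028/20741) = -35314/36865 + 35914/(-15273612/18023929) = -35314/36865 + 35914*(-18023929/15273612) = -35314/36865 - 323655693053/7636806 = -11931836810565929/281530853190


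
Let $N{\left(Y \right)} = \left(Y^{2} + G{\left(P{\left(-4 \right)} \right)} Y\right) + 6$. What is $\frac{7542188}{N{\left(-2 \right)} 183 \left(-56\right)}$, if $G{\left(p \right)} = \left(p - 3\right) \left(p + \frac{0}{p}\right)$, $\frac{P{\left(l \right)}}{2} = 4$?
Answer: $\frac{1885547}{179340} \approx 10.514$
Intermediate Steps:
$P{\left(l \right)} = 8$ ($P{\left(l \right)} = 2 \cdot 4 = 8$)
$G{\left(p \right)} = p \left(-3 + p\right)$ ($G{\left(p \right)} = \left(-3 + p\right) \left(p + 0\right) = \left(-3 + p\right) p = p \left(-3 + p\right)$)
$N{\left(Y \right)} = 6 + Y^{2} + 40 Y$ ($N{\left(Y \right)} = \left(Y^{2} + 8 \left(-3 + 8\right) Y\right) + 6 = \left(Y^{2} + 8 \cdot 5 Y\right) + 6 = \left(Y^{2} + 40 Y\right) + 6 = 6 + Y^{2} + 40 Y$)
$\frac{7542188}{N{\left(-2 \right)} 183 \left(-56\right)} = \frac{7542188}{\left(6 + \left(-2\right)^{2} + 40 \left(-2\right)\right) 183 \left(-56\right)} = \frac{7542188}{\left(6 + 4 - 80\right) 183 \left(-56\right)} = \frac{7542188}{\left(-70\right) 183 \left(-56\right)} = \frac{7542188}{\left(-12810\right) \left(-56\right)} = \frac{7542188}{717360} = 7542188 \cdot \frac{1}{717360} = \frac{1885547}{179340}$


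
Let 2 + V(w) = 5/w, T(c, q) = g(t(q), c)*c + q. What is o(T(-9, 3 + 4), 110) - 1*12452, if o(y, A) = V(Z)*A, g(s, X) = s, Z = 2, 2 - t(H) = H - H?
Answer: -12397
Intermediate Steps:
t(H) = 2 (t(H) = 2 - (H - H) = 2 - 1*0 = 2 + 0 = 2)
T(c, q) = q + 2*c (T(c, q) = 2*c + q = q + 2*c)
V(w) = -2 + 5/w
o(y, A) = A/2 (o(y, A) = (-2 + 5/2)*A = A/2)
o(T(-9, 3 + 4), 110) - 1*12452 = (½)*110 - 1*12452 = 55 - 12452 = -12397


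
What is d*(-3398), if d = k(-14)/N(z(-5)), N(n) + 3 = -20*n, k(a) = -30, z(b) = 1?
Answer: -101940/23 ≈ -4432.2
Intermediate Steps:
N(n) = -3 - 20*n
d = 30/23 (d = -30/(-3 - 20*1) = -30/(-3 - 20) = -30/(-23) = -30*(-1/23) = 30/23 ≈ 1.3043)
d*(-3398) = (30/23)*(-3398) = -101940/23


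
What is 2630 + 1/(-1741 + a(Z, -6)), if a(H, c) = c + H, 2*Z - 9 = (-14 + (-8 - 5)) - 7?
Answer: 9254968/3519 ≈ 2630.0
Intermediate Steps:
Z = -25/2 (Z = 9/2 + ((-14 + (-8 - 5)) - 7)/2 = 9/2 + ((-14 - 13) - 7)/2 = 9/2 + (-27 - 7)/2 = 9/2 + (1/2)*(-34) = 9/2 - 17 = -25/2 ≈ -12.500)
a(H, c) = H + c
2630 + 1/(-1741 + a(Z, -6)) = 2630 + 1/(-1741 + (-25/2 - 6)) = 2630 + 1/(-1741 - 37/2) = 2630 + 1/(-3519/2) = 2630 - 2/3519 = 9254968/3519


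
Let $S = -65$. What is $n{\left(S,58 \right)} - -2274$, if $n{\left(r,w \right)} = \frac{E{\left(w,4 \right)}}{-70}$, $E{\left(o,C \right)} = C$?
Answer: $\frac{79588}{35} \approx 2273.9$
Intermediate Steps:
$n{\left(r,w \right)} = - \frac{2}{35}$ ($n{\left(r,w \right)} = \frac{4}{-70} = 4 \left(- \frac{1}{70}\right) = - \frac{2}{35}$)
$n{\left(S,58 \right)} - -2274 = - \frac{2}{35} - -2274 = - \frac{2}{35} + 2274 = \frac{79588}{35}$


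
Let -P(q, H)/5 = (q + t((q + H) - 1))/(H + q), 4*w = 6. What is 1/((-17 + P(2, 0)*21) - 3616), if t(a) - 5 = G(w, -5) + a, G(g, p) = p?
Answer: -2/7581 ≈ -0.00026382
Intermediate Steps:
w = 3/2 (w = (¼)*6 = 3/2 ≈ 1.5000)
t(a) = a (t(a) = 5 + (-5 + a) = a)
P(q, H) = -5*(-1 + H + 2*q)/(H + q) (P(q, H) = -5*(q + ((q + H) - 1))/(H + q) = -5*(q + ((H + q) - 1))/(H + q) = -5*(q + (-1 + H + q))/(H + q) = -5*(-1 + H + 2*q)/(H + q))
1/((-17 + P(2, 0)*21) - 3616) = 1/((-17 + (5*(1 - 1*0 - 2*2)/(0 + 2))*21) - 3616) = 1/((-17 + (5*(1 + 0 - 4)/2)*21) - 3616) = 1/((-17 + (5*(½)*(-3))*21) - 3616) = 1/((-17 - 15/2*21) - 3616) = 1/((-17 - 315/2) - 3616) = 1/(-349/2 - 3616) = 1/(-7581/2) = -2/7581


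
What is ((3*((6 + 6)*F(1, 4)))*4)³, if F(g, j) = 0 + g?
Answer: 2985984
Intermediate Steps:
F(g, j) = g
((3*((6 + 6)*F(1, 4)))*4)³ = ((3*((6 + 6)*1))*4)³ = ((3*(12*1))*4)³ = ((3*12)*4)³ = (36*4)³ = 144³ = 2985984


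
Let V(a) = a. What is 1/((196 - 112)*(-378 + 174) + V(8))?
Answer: -1/17128 ≈ -5.8384e-5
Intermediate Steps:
1/((196 - 112)*(-378 + 174) + V(8)) = 1/((196 - 112)*(-378 + 174) + 8) = 1/(84*(-204) + 8) = 1/(-17136 + 8) = 1/(-17128) = -1/17128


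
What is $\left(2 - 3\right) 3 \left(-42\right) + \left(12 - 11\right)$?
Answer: $127$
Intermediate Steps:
$\left(2 - 3\right) 3 \left(-42\right) + \left(12 - 11\right) = \left(-1\right) 3 \left(-42\right) + \left(12 - 11\right) = \left(-3\right) \left(-42\right) + 1 = 126 + 1 = 127$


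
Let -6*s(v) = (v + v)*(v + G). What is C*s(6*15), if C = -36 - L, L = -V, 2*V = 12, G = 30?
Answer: 108000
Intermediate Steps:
V = 6 (V = (1/2)*12 = 6)
L = -6 (L = -1*6 = -6)
C = -30 (C = -36 - 1*(-6) = -36 + 6 = -30)
s(v) = -v*(30 + v)/3 (s(v) = -(v + v)*(v + 30)/6 = -2*v*(30 + v)/6 = -v*(30 + v)/3)
C*s(6*15) = -(-10)*6*15*(30 + 6*15) = -(-10)*90*(30 + 90) = -(-10)*90*120 = -30*(-3600) = 108000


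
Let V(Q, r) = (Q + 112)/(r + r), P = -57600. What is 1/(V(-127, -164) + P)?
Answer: -328/18892785 ≈ -1.7361e-5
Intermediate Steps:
V(Q, r) = (112 + Q)/(2*r) (V(Q, r) = (112 + Q)/((2*r)) = (112 + Q)*(1/(2*r)) = (112 + Q)/(2*r))
1/(V(-127, -164) + P) = 1/((1/2)*(112 - 127)/(-164) - 57600) = 1/((1/2)*(-1/164)*(-15) - 57600) = 1/(15/328 - 57600) = 1/(-18892785/328) = -328/18892785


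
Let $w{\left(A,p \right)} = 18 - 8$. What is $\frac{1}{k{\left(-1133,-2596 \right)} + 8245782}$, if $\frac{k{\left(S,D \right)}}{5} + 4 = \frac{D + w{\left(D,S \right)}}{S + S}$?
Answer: $\frac{1133}{9342454811} \approx 1.2127 \cdot 10^{-7}$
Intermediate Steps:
$w{\left(A,p \right)} = 10$ ($w{\left(A,p \right)} = 18 - 8 = 10$)
$k{\left(S,D \right)} = -20 + \frac{5 \left(10 + D\right)}{2 S}$ ($k{\left(S,D \right)} = -20 + 5 \frac{D + 10}{S + S} = -20 + 5 \frac{10 + D}{2 S} = -20 + \frac{5 \left(10 + D\right)}{2 S}$)
$\frac{1}{k{\left(-1133,-2596 \right)} + 8245782} = \frac{1}{\frac{5 \left(10 - 2596 - -9064\right)}{2 \left(-1133\right)} + 8245782} = \frac{1}{\frac{5}{2} \left(- \frac{1}{1133}\right) \left(10 - 2596 + 9064\right) + 8245782} = \frac{1}{\frac{5}{2} \left(- \frac{1}{1133}\right) 6478 + 8245782} = \frac{1}{- \frac{16195}{1133} + 8245782} = \frac{1}{\frac{9342454811}{1133}} = \frac{1133}{9342454811}$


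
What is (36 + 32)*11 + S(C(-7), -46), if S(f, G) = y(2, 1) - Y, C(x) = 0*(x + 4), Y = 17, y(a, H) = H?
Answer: 732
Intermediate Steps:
C(x) = 0 (C(x) = 0*(4 + x) = 0)
S(f, G) = -16 (S(f, G) = 1 - 1*17 = 1 - 17 = -16)
(36 + 32)*11 + S(C(-7), -46) = (36 + 32)*11 - 16 = 68*11 - 16 = 748 - 16 = 732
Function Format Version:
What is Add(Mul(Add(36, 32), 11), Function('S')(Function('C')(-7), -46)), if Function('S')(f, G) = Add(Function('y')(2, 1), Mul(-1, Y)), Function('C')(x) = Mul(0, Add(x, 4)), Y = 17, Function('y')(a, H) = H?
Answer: 732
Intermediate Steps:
Function('C')(x) = 0 (Function('C')(x) = Mul(0, Add(4, x)) = 0)
Function('S')(f, G) = -16 (Function('S')(f, G) = Add(1, Mul(-1, 17)) = Add(1, -17) = -16)
Add(Mul(Add(36, 32), 11), Function('S')(Function('C')(-7), -46)) = Add(Mul(Add(36, 32), 11), -16) = Add(Mul(68, 11), -16) = Add(748, -16) = 732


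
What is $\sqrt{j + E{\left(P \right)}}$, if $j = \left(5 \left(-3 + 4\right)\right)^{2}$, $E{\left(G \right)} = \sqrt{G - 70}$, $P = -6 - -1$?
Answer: $\sqrt{25 + 5 i \sqrt{3}} \approx 5.0723 + 0.85367 i$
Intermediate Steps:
$P = -5$ ($P = -6 + 1 = -5$)
$E{\left(G \right)} = \sqrt{-70 + G}$
$j = 25$ ($j = \left(5 \cdot 1\right)^{2} = 5^{2} = 25$)
$\sqrt{j + E{\left(P \right)}} = \sqrt{25 + \sqrt{-70 - 5}} = \sqrt{25 + \sqrt{-75}} = \sqrt{25 + 5 i \sqrt{3}}$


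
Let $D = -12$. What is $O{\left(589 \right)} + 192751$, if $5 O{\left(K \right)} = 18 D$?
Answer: $\frac{963539}{5} \approx 1.9271 \cdot 10^{5}$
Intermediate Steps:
$O{\left(K \right)} = - \frac{216}{5}$ ($O{\left(K \right)} = \frac{18 \left(-12\right)}{5} = \frac{1}{5} \left(-216\right) = - \frac{216}{5}$)
$O{\left(589 \right)} + 192751 = - \frac{216}{5} + 192751 = \frac{963539}{5}$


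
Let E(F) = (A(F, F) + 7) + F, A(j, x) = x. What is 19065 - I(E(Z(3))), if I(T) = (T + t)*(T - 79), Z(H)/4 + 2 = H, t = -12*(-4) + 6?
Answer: 23481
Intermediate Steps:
t = 54 (t = 48 + 6 = 54)
Z(H) = -8 + 4*H
E(F) = 7 + 2*F (E(F) = (F + 7) + F = (7 + F) + F = 7 + 2*F)
I(T) = (-79 + T)*(54 + T) (I(T) = (T + 54)*(T - 79) = (54 + T)*(-79 + T) = (-79 + T)*(54 + T))
19065 - I(E(Z(3))) = 19065 - (-4266 + (7 + 2*(-8 + 4*3))**2 - 25*(7 + 2*(-8 + 4*3))) = 19065 - (-4266 + (7 + 2*(-8 + 12))**2 - 25*(7 + 2*(-8 + 12))) = 19065 - (-4266 + (7 + 2*4)**2 - 25*(7 + 2*4)) = 19065 - (-4266 + (7 + 8)**2 - 25*(7 + 8)) = 19065 - (-4266 + 15**2 - 25*15) = 19065 - (-4266 + 225 - 375) = 19065 - 1*(-4416) = 19065 + 4416 = 23481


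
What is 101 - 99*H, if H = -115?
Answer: 11486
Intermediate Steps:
101 - 99*H = 101 - 99*(-115) = 101 + 11385 = 11486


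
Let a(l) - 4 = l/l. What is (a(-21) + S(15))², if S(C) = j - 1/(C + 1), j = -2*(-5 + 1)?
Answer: 42849/256 ≈ 167.38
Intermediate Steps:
a(l) = 5 (a(l) = 4 + l/l = 4 + 1 = 5)
j = 8 (j = -2*(-4) = 8)
S(C) = 8 - 1/(1 + C) (S(C) = 8 - 1/(C + 1) = 8 - 1/(1 + C))
(a(-21) + S(15))² = (5 + (7 + 8*15)/(1 + 15))² = (5 + (7 + 120)/16)² = (5 + (1/16)*127)² = (5 + 127/16)² = (207/16)² = 42849/256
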